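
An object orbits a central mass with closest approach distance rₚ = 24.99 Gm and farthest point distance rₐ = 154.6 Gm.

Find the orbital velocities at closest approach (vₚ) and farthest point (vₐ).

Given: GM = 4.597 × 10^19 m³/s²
rₚ = 24.99 Gm = 2.499 × 10^10 m
rₐ = 154.6 Gm = 1.546 × 10^11 m
GM = 4.597 × 10^19 m³/s²
a = (rₚ + rₐ)/2 = 8.9795 × 10^10 m
Vis-viva: v² = GM (2/r − 1/a)
vₚ² = 4.597 × 10^19 × (8.0032 × 10^-11 − 1.11365 × 10^-11) = 3.16713 × 10^9 m²/s²
vₚ = 56277.2 m/s ≈ 56.28 km/s
vₐ² = 4.597 × 10^19 × (1.29366 × 10^-11 − 1.11365 × 10^-11) = 8.27521 × 10^7 m²/s²
vₐ = 9096.82 m/s ≈ 9.097 km/s

Final answer: vₚ = 56.28 km/s, vₐ = 9.097 km/s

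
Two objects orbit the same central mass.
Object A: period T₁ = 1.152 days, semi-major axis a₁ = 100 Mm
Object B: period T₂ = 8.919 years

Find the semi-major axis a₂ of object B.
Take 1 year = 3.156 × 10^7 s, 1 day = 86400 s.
T₁ = 1.152 days = 99532.8 s
T₂ = 8.919 years = 2.81484 × 10^8 s
a₁ = 100 Mm = 1 × 10^8 m
Kepler's third law: (T₂/T₁)² = (a₂/a₁)³  ⇒  a₂ = a₁ (T₂/T₁)^(2/3)
T₂/T₁ = 2828.05
(T₂/T₁)^(2/3) = 199.982
a₂ = 1 × 10^8 m × 199.982 = 1.99982 × 10^10 m ≈ 20 Gm

Final answer: a₂ = 20 Gm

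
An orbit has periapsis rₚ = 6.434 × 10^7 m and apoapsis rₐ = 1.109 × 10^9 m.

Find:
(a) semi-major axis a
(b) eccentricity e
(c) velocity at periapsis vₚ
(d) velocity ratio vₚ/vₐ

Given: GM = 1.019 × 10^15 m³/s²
rₚ = 6.434 × 10^7 m
rₐ = 1.109 × 10^9 m
GM = 1.019 × 10^15 m³/s²
a = (rₚ + rₐ)/2 = 5.8667 × 10^8 m
e = (rₐ − rₚ)/(rₐ + rₚ) = (1.04466 × 10^9) / (1.17334 × 10^9) = 0.89033
(a) a = 5.8667 × 10^8 m ≈ 5.867 × 10^8 m
(b) e = 0.89033 ≈ 0.8903
(c) vₚ² = GM (2/rₚ − 1/a) = 1.019 × 10^15 × (3.10849 × 10^-8 − 1.70454 × 10^-9) = 2.99386 × 10^7 m²/s²;  vₚ = 5471.61 m/s ≈ 5.472 km/s
(d) vₚ/vₐ = rₐ/rₚ (angular momentum) = (1.109 × 10^9) / (6.434 × 10^7) = 17.2366 ≈ 17.24

Final answer:
(a) semi-major axis a = 5.867 × 10^8 m
(b) eccentricity e = 0.8903
(c) velocity at periapsis vₚ = 5.472 km/s
(d) velocity ratio vₚ/vₐ = 17.24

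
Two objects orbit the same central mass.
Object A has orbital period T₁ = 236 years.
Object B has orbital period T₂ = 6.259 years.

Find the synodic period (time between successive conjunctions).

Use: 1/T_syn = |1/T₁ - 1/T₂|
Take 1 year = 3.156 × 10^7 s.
T₁ = 236 years = 7.44816 × 10^9 s
T₂ = 6.259 years = 1.97534 × 10^8 s
1/T₁ = 1.34261 × 10^-10 s⁻¹
1/T₂ = 5.06242 × 10^-9 s⁻¹
|1/T₁ − 1/T₂| = 4.92816 × 10^-9 s⁻¹
T_syn = 1 / |1/T₁ − 1/T₂| = 2.02916 × 10^8 s ≈ 6.43 years

Final answer: T_syn = 6.43 years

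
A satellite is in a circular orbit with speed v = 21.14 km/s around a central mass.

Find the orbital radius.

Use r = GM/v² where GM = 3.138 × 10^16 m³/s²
v = 21.14 km/s = 21140 m/s
GM = 3.138 × 10^16 m³/s²
v² = 4.469 × 10^8 m²/s²
r = GM/v² = (3.138 × 10^16) / (4.469 × 10^8) = 7.02171 × 10^7 m ≈ 7.022 × 10^7 m

Final answer: 7.022 × 10^7 m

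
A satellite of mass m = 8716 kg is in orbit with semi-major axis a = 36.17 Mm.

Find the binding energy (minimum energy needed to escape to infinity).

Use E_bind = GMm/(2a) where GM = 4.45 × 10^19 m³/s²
a = 36.17 Mm = 3.617 × 10^7 m
GM = 4.45 × 10^19 m³/s²
m = 8716 kg
GMm = 4.45 × 10^19 × 8716 = 3.87862 × 10^23 m³·kg/s²
2a = 7.234 × 10^7 m
E_bind = GMm/(2a) = 5.36165 × 10^15 J ≈ 5.362 PJ

Final answer: 5.362 PJ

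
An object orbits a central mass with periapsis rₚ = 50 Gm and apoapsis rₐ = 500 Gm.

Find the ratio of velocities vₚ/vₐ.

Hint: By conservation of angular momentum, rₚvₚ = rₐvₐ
rₚ = 50 Gm = 5 × 10^10 m
rₐ = 500 Gm = 5 × 10^11 m
rₚvₚ = rₐvₐ  ⇒  vₚ/vₐ = rₐ/rₚ
vₚ/vₐ = (5 × 10^11) / (5 × 10^10) = 10

Final answer: vₚ/vₐ = 10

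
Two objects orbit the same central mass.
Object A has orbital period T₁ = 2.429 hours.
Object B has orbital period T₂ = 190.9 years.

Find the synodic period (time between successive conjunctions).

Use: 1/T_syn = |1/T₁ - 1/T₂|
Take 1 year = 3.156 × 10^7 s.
T₁ = 2.429 hours = 8744.4 s
T₂ = 190.9 years = 6.0248 × 10^9 s
1/T₁ = 0.000114359 s⁻¹
1/T₂ = 1.65981 × 10^-10 s⁻¹
|1/T₁ − 1/T₂| = 0.000114359 s⁻¹
T_syn = 1 / |1/T₁ − 1/T₂| = 8744.41 s ≈ 2.429 hours

Final answer: T_syn = 2.429 hours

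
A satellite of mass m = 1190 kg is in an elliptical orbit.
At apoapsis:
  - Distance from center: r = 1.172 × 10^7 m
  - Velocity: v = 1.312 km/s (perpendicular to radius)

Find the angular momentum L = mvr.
r = 1.172 × 10^7 m
v = 1.312 km/s = 1312 m/s
vr = 1312 × 1.172 × 10^7 = 1.53766 × 10^10 m²/s
L = m × vr = 1190 × 1.53766 × 10^10 = 1.82982 × 10^13 kg·m²/s ≈ 1.83 × 10^13 kg·m²/s

Final answer: L = 1.83 × 10^13 kg·m²/s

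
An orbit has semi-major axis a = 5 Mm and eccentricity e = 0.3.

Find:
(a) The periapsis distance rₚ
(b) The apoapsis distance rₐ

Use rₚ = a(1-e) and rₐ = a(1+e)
a = 5 Mm = 5 × 10^6 m
e = 0.3:  1 − e = 0.7,  1 + e = 1.3
(a) rₚ = a(1 − e) = 5 × 10^6 m × 0.7 = 3.5 × 10^6 m ≈ 3.5 Mm
(b) rₐ = a(1 + e) = 5 × 10^6 m × 1.3 = 6.5 × 10^6 m ≈ 6.5 Mm

Final answer:
(a) rₚ = 3.5 Mm
(b) rₐ = 6.5 Mm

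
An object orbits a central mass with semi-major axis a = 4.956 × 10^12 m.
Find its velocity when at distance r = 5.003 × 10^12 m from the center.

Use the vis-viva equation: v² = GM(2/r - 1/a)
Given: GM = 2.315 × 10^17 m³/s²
a = 4.956 × 10^12 m
r = 5.003 × 10^12 m
GM = 2.315 × 10^17 m³/s²
2/r − 1/a = 3.9976 × 10^-13 − 2.01776 × 10^-13 = 1.97985 × 10^-13 m⁻¹
v² = GM (2/r − 1/a) = 45833.4 m²/s²
v = 214.087 m/s ≈ 214.1 m/s

Final answer: 214.1 m/s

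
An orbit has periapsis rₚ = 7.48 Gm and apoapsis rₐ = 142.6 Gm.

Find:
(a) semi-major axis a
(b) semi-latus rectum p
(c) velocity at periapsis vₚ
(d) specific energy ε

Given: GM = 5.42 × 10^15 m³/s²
rₚ = 7.48 Gm = 7.48 × 10^9 m
rₐ = 142.6 Gm = 1.426 × 10^11 m
GM = 5.42 × 10^15 m³/s²
a = (rₚ + rₐ)/2 = 7.504 × 10^10 m
e = (rₐ − rₚ)/(rₐ + rₚ) = (1.3512 × 10^11) / (1.5008 × 10^11) = 0.90032
(a) a = 7.504 × 10^10 m ≈ 75.04 Gm
(b) 1 − e² = 0.189424;  p = a(1 − e²) = 7.504 × 10^10 × 0.189424 = 1.42144 × 10^10 m ≈ 14.21 Gm
(c) vₚ² = GM (2/rₚ − 1/a) = 5.42 × 10^15 × (2.6738 × 10^-10 − 1.33262 × 10^-11) = 1.37697 × 10^6 m²/s²;  vₚ = 1173.44 m/s ≈ 1.173 km/s
(d) 2a = 1.5008 × 10^11 m;  ε = −GM/(2a) = -36114.1 J/kg ≈ -36.11 kJ/kg

Final answer:
(a) semi-major axis a = 75.04 Gm
(b) semi-latus rectum p = 14.21 Gm
(c) velocity at periapsis vₚ = 1.173 km/s
(d) specific energy ε = -36.11 kJ/kg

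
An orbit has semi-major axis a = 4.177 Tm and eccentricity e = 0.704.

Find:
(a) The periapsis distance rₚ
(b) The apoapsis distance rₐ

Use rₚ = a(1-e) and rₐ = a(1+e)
a = 4.177 Tm = 4.177 × 10^12 m
e = 0.704:  1 − e = 0.296,  1 + e = 1.704
(a) rₚ = a(1 − e) = 4.177 × 10^12 m × 0.296 = 1.23639 × 10^12 m ≈ 1.236 Tm
(b) rₐ = a(1 + e) = 4.177 × 10^12 m × 1.704 = 7.11761 × 10^12 m ≈ 7.118 Tm

Final answer:
(a) rₚ = 1.236 Tm
(b) rₐ = 7.118 Tm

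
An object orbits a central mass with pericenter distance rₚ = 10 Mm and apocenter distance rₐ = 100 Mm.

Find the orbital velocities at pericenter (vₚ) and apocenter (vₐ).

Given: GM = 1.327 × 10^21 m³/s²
rₚ = 10 Mm = 1 × 10^7 m
rₐ = 100 Mm = 1 × 10^8 m
GM = 1.327 × 10^21 m³/s²
a = (rₚ + rₐ)/2 = 5.5 × 10^7 m
Vis-viva: v² = GM (2/r − 1/a)
vₚ² = 1.327 × 10^21 × (2 × 10^-7 − 1.81818 × 10^-8) = 2.41273 × 10^14 m²/s²
vₚ = 1.5533 × 10^7 m/s ≈ 1.553 × 10^4 km/s
vₐ² = 1.327 × 10^21 × (2 × 10^-8 − 1.81818 × 10^-8) = 2.41273 × 10^12 m²/s²
vₐ = 1.5533 × 10^6 m/s ≈ 1553 km/s

Final answer: vₚ = 1.553 × 10^4 km/s, vₐ = 1553 km/s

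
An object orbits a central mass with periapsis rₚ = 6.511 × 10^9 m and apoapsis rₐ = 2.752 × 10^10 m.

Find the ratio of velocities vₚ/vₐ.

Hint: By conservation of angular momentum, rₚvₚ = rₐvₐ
rₚ = 6.511 × 10^9 m
rₐ = 2.752 × 10^10 m
rₚvₚ = rₐvₐ  ⇒  vₚ/vₐ = rₐ/rₚ
vₚ/vₐ = (2.752 × 10^10) / (6.511 × 10^9) = 4.22669

Final answer: vₚ/vₐ = 4.227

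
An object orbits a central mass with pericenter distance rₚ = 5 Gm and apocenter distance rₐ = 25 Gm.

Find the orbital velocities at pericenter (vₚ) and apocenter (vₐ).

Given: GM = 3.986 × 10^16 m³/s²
rₚ = 5 Gm = 5 × 10^9 m
rₐ = 25 Gm = 2.5 × 10^10 m
GM = 3.986 × 10^16 m³/s²
a = (rₚ + rₐ)/2 = 1.5 × 10^10 m
Vis-viva: v² = GM (2/r − 1/a)
vₚ² = 3.986 × 10^16 × (4 × 10^-10 − 6.66667 × 10^-11) = 1.32867 × 10^7 m²/s²
vₚ = 3645.09 m/s ≈ 3.645 km/s
vₐ² = 3.986 × 10^16 × (8 × 10^-11 − 6.66667 × 10^-11) = 531467 m²/s²
vₐ = 729.018 m/s ≈ 729 m/s

Final answer: vₚ = 3.645 km/s, vₐ = 729 m/s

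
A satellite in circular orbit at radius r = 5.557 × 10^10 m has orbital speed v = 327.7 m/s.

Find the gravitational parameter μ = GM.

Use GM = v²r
r = 5.557 × 10^10 m
v = 327.7 m/s
v² = 107387 m²/s²
GM = v²r = 107387 × 5.557 × 10^10 = 5.96751 × 10^15 m³/s²
GM ≈ 5.968 × 10^15 m³/s²

Final answer: GM = 5.968 × 10^15 m³/s²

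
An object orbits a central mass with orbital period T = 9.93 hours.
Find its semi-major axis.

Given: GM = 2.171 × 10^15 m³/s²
T = 9.93 hours = 35748 s
GM = 2.171 × 10^15 m³/s²
Kepler's third law: a³ = GM T² / (4π²)
T² = 1.27792 × 10^9 s²
a³ = (2.171 × 10^15) × (1.27792 × 10^9) / (4π²) = 7.02754 × 10^22 m³
a = (a³)^(1/3) = 4.12668 × 10^7 m ≈ 41.27 Mm

Final answer: 41.27 Mm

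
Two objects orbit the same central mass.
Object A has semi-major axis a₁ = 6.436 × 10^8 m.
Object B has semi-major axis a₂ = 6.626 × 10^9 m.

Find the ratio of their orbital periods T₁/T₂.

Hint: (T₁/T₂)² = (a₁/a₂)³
a₁ = 6.436 × 10^8 m
a₂ = 6.626 × 10^9 m
a₁/a₂ = 0.0971325
T₁/T₂ = (a₁/a₂)^(3/2) = (0.0971325)^1.5 = 0.0302724

Final answer: T₁/T₂ = 0.03027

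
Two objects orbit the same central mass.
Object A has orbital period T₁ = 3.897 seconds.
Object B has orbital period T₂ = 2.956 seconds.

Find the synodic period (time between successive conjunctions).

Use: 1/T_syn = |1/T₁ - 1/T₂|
T₁ = 3.897 seconds
T₂ = 2.956 seconds
1/T₁ = 0.256608 s⁻¹
1/T₂ = 0.338295 s⁻¹
|1/T₁ − 1/T₂| = 0.0816873 s⁻¹
T_syn = 1 / |1/T₁ − 1/T₂| = 12.2418 s ≈ 12.24 seconds

Final answer: T_syn = 12.24 seconds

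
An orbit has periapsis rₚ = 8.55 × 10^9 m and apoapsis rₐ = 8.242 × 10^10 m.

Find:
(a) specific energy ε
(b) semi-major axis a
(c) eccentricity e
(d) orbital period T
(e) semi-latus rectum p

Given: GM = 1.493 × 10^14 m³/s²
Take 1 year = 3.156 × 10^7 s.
rₚ = 8.55 × 10^9 m
rₐ = 8.242 × 10^10 m
GM = 1.493 × 10^14 m³/s²
a = (rₚ + rₐ)/2 = 4.5485 × 10^10 m
e = (rₐ − rₚ)/(rₐ + rₚ) = (7.387 × 10^10) / (9.097 × 10^10) = 0.812026
(a) 2a = 9.097 × 10^10 m;  ε = −GM/(2a) = -1641.2 J/kg ≈ -1.641 kJ/kg
(b) a = 4.5485 × 10^10 m ≈ 4.549 × 10^10 m
(c) e = 0.812026 ≈ 0.812
(d) a³ = 9.41032 × 10^31 m³;  T = 2π √(a³/GM) = 2π × 7.93912 × 10^8 s = 4.9883 × 10^9 s ≈ 158.1 years
(e) 1 − e² = 0.340614;  p = a(1 − e²) = 4.5485 × 10^10 × 0.340614 = 1.54928 × 10^10 m ≈ 1.549 × 10^10 m

Final answer:
(a) specific energy ε = -1.641 kJ/kg
(b) semi-major axis a = 4.549 × 10^10 m
(c) eccentricity e = 0.812
(d) orbital period T = 158.1 years
(e) semi-latus rectum p = 1.549 × 10^10 m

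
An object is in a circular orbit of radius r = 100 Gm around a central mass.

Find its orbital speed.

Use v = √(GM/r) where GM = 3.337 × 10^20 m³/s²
r = 100 Gm = 1 × 10^11 m
GM = 3.337 × 10^20 m³/s²
GM/r = (3.337 × 10^20) / (1 × 10^11) = 3.337 × 10^9 m²/s²
v = √(GM/r) = 57766.8 m/s ≈ 57.77 km/s

Final answer: 57.77 km/s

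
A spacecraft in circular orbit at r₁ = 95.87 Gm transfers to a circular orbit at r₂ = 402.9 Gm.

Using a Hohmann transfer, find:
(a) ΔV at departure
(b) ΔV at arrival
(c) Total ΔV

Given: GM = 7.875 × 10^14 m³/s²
r₁ = 95.87 Gm = 9.587 × 10^10 m
r₂ = 402.9 Gm = 4.029 × 10^11 m
GM = 7.875 × 10^14 m³/s²
Transfer ellipse: a_t = (r₁ + r₂)/2 = 2.49385 × 10^11 m
Circular speed at r₁: v₁ = √(GM/r₁) = 90.6325 m/s
Transfer speed at r₁ (periapsis): v₁ₜ = √(GM(2/r₁ − 1/a_t)) = 115.199 m/s
(a) ΔV₁ = v₁ₜ − v₁ = 24.5662 m/s ≈ 24.57 m/s
Circular speed at r₂: v₂ = √(GM/r₂) = 44.2106 m/s
Transfer speed at r₂ (apoapsis): v₂ₜ = √(GM(2/r₂ − 1/a_t)) = 27.4115 m/s
(b) ΔV₂ = v₂ − v₂ₜ = 16.7991 m/s ≈ 16.8 m/s
(c) ΔV_total = ΔV₁ + ΔV₂ = 41.3653 m/s ≈ 41.37 m/s

Final answer:
(a) ΔV₁ = 24.57 m/s
(b) ΔV₂ = 16.8 m/s
(c) ΔV_total = 41.37 m/s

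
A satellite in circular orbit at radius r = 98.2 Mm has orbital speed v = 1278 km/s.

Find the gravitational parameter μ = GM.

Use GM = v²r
r = 98.2 Mm = 9.82 × 10^7 m
v = 1278 km/s = 1.278 × 10^6 m/s
v² = 1.63328 × 10^12 m²/s²
GM = v²r = 1.63328 × 10^12 × 9.82 × 10^7 = 1.60388 × 10^20 m³/s²
GM ≈ 1.604 × 10^20 m³/s²

Final answer: GM = 1.604 × 10^20 m³/s²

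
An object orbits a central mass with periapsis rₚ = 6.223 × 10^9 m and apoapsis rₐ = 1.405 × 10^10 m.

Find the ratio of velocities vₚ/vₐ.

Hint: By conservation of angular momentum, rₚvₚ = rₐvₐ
rₚ = 6.223 × 10^9 m
rₐ = 1.405 × 10^10 m
rₚvₚ = rₐvₐ  ⇒  vₚ/vₐ = rₐ/rₚ
vₚ/vₐ = (1.405 × 10^10) / (6.223 × 10^9) = 2.25775

Final answer: vₚ/vₐ = 2.258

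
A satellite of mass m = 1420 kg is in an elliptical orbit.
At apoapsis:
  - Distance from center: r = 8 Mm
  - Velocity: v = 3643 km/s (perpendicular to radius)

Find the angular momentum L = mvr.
r = 8 Mm = 8 × 10^6 m
v = 3643 km/s = 3.643 × 10^6 m/s
vr = 3.643 × 10^6 × 8 × 10^6 = 2.9144 × 10^13 m²/s
L = m × vr = 1420 × 2.9144 × 10^13 = 4.13845 × 10^16 kg·m²/s ≈ 4.138 × 10^16 kg·m²/s

Final answer: L = 4.138 × 10^16 kg·m²/s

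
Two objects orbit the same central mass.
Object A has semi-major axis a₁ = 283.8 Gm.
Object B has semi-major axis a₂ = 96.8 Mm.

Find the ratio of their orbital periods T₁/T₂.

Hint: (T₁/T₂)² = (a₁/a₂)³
a₁ = 283.8 Gm = 2.838 × 10^11 m
a₂ = 96.8 Mm = 9.68 × 10^7 m
a₁/a₂ = 2931.82
T₁/T₂ = (a₁/a₂)^(3/2) = (2931.82)^1.5 = 158747

Final answer: T₁/T₂ = 1.587 × 10^5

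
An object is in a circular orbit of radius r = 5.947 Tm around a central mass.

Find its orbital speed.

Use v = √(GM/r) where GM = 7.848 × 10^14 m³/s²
r = 5.947 Tm = 5.947 × 10^12 m
GM = 7.848 × 10^14 m³/s²
GM/r = (7.848 × 10^14) / (5.947 × 10^12) = 131.966 m²/s²
v = √(GM/r) = 11.4876 m/s ≈ 11.49 m/s

Final answer: 11.49 m/s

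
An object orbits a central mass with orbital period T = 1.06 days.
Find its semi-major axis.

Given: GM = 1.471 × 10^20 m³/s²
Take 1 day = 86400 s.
T = 1.06 days = 91584 s
GM = 1.471 × 10^20 m³/s²
Kepler's third law: a³ = GM T² / (4π²)
T² = 8.38763 × 10^9 s²
a³ = (1.471 × 10^20) × (8.38763 × 10^9) / (4π²) = 3.1253 × 10^28 m³
a = (a³)^(1/3) = 3.1499 × 10^9 m ≈ 3.15 Gm

Final answer: 3.15 Gm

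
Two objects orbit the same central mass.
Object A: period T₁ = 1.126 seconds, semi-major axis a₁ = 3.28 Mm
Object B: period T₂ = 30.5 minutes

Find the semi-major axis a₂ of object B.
T₁ = 1.126 seconds
T₂ = 30.5 minutes = 1830 s
a₁ = 3.28 Mm = 3.28 × 10^6 m
Kepler's third law: (T₂/T₁)² = (a₂/a₁)³  ⇒  a₂ = a₁ (T₂/T₁)^(2/3)
T₂/T₁ = 1625.22
(T₂/T₁)^(2/3) = 138.232
a₂ = 3.28 × 10^6 m × 138.232 = 4.53401 × 10^8 m ≈ 453.4 Mm

Final answer: a₂ = 453.4 Mm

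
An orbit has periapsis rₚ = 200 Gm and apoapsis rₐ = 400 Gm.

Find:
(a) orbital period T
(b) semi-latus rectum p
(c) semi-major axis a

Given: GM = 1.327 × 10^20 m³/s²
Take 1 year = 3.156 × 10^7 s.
rₚ = 200 Gm = 2 × 10^11 m
rₐ = 400 Gm = 4 × 10^11 m
GM = 1.327 × 10^20 m³/s²
a = (rₚ + rₐ)/2 = 3 × 10^11 m
e = (rₐ − rₚ)/(rₐ + rₚ) = (2 × 10^11) / (6 × 10^11) = 0.333333
(a) a³ = 2.7 × 10^34 m³;  T = 2π √(a³/GM) = 2π × 1.42642 × 10^7 s = 8.96244 × 10^7 s ≈ 2.84 years
(b) 1 − e² = 0.888889;  p = a(1 − e²) = 3 × 10^11 × 0.888889 = 2.66667 × 10^11 m ≈ 266.7 Gm
(c) a = 3 × 10^11 m ≈ 300 Gm

Final answer:
(a) orbital period T = 2.84 years
(b) semi-latus rectum p = 266.7 Gm
(c) semi-major axis a = 300 Gm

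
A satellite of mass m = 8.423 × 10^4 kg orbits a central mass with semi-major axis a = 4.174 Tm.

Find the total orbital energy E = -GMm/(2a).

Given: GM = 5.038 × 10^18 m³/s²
a = 4.174 Tm = 4.174 × 10^12 m
GM = 5.038 × 10^18 m³/s²
2a = 8.348 × 10^12 m
GMm = 5.038 × 10^18 × 84230 = 4.24351 × 10^23 m³·kg/s²
E = −GMm/(2a) = -5.08326 × 10^10 J ≈ -50.83 GJ

Final answer: -50.83 GJ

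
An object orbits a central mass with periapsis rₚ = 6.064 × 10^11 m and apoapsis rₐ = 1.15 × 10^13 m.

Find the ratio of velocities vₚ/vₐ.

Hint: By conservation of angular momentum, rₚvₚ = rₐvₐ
rₚ = 6.064 × 10^11 m
rₐ = 1.15 × 10^13 m
rₚvₚ = rₐvₐ  ⇒  vₚ/vₐ = rₐ/rₚ
vₚ/vₐ = (1.15 × 10^13) / (6.064 × 10^11) = 18.9644

Final answer: vₚ/vₐ = 18.96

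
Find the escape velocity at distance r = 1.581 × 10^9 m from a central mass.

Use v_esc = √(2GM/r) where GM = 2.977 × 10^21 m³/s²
r = 1.581 × 10^9 m
GM = 2.977 × 10^21 m³/s²
2GM/r = 2 × (2.977 × 10^21) / (1.581 × 10^9) = 3.76597 × 10^12 m²/s²
v_esc = √(2GM/r) = 1.94061 × 10^6 m/s ≈ 1941 km/s

Final answer: 1941 km/s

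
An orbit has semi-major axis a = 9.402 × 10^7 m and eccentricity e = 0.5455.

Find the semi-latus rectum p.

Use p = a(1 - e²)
a = 9.402 × 10^7 m
e = 0.5455,  e² = 0.29757,  1 − e² = 0.70243
p = a(1 − e²) = 9.402 × 10^7 m × 0.70243 = 6.60424 × 10^7 m ≈ 6.604 × 10^7 m

Final answer: p = 6.604 × 10^7 m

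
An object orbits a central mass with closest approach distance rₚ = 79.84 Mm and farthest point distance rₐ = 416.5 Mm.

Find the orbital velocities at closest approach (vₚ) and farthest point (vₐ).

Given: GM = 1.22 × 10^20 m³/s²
rₚ = 79.84 Mm = 7.984 × 10^7 m
rₐ = 416.5 Mm = 4.165 × 10^8 m
GM = 1.22 × 10^20 m³/s²
a = (rₚ + rₐ)/2 = 2.4817 × 10^8 m
Vis-viva: v² = GM (2/r − 1/a)
vₚ² = 1.22 × 10^20 × (2.50501 × 10^-8 − 4.0295 × 10^-9) = 2.56451 × 10^12 m²/s²
vₚ = 1.60141 × 10^6 m/s ≈ 1601 km/s
vₐ² = 1.22 × 10^20 × (4.80192 × 10^-9 − 4.0295 × 10^-9) = 9.42358 × 10^10 m²/s²
vₐ = 306979 m/s ≈ 307 km/s

Final answer: vₚ = 1601 km/s, vₐ = 307 km/s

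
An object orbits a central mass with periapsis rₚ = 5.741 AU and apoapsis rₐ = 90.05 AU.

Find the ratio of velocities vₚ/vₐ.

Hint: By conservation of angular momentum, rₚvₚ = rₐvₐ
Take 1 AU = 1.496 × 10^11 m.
rₚ = 5.741 AU = 8.58854 × 10^11 m
rₐ = 90.05 AU = 1.34715 × 10^13 m
rₚvₚ = rₐvₐ  ⇒  vₚ/vₐ = rₐ/rₚ
vₚ/vₐ = (1.34715 × 10^13) / (8.58854 × 10^11) = 15.6854

Final answer: vₚ/vₐ = 15.69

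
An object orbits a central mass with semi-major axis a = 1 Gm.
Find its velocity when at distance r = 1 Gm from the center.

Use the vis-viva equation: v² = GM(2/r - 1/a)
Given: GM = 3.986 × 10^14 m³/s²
a = 1 Gm = 1 × 10^9 m
r = 1 Gm = 1 × 10^9 m
GM = 3.986 × 10^14 m³/s²
2/r − 1/a = 2 × 10^-9 − 1 × 10^-9 = 1 × 10^-9 m⁻¹
v² = GM (2/r − 1/a) = 398600 m²/s²
v = 631.348 m/s ≈ 631.3 m/s

Final answer: 631.3 m/s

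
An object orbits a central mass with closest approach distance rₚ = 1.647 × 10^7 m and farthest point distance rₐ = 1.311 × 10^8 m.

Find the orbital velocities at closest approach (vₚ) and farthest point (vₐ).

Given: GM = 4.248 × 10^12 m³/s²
rₚ = 1.647 × 10^7 m
rₐ = 1.311 × 10^8 m
GM = 4.248 × 10^12 m³/s²
a = (rₚ + rₐ)/2 = 7.3785 × 10^7 m
Vis-viva: v² = GM (2/r − 1/a)
vₚ² = 4.248 × 10^12 × (1.21433 × 10^-7 − 1.35529 × 10^-8) = 458274 m²/s²
vₚ = 676.96 m/s ≈ 677 m/s
vₐ² = 4.248 × 10^12 × (1.52555 × 10^-8 − 1.35529 × 10^-8) = 7232.81 m²/s²
vₐ = 85.046 m/s ≈ 85.05 m/s

Final answer: vₚ = 677 m/s, vₐ = 85.05 m/s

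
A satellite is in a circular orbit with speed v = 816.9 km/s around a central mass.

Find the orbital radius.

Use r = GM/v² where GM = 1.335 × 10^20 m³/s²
v = 816.9 km/s = 816900 m/s
GM = 1.335 × 10^20 m³/s²
v² = 6.67326 × 10^11 m²/s²
r = GM/v² = (1.335 × 10^20) / (6.67326 × 10^11) = 2.00052 × 10^8 m ≈ 200.1 Mm

Final answer: 200.1 Mm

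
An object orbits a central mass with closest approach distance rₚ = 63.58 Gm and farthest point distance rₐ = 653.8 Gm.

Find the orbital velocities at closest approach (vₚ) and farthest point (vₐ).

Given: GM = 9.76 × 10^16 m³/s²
rₚ = 63.58 Gm = 6.358 × 10^10 m
rₐ = 653.8 Gm = 6.538 × 10^11 m
GM = 9.76 × 10^16 m³/s²
a = (rₚ + rₐ)/2 = 3.5869 × 10^11 m
Vis-viva: v² = GM (2/r − 1/a)
vₚ² = 9.76 × 10^16 × (3.14564 × 10^-11 − 2.78792 × 10^-12) = 2.79805 × 10^6 m²/s²
vₚ = 1672.74 m/s ≈ 1.673 km/s
vₐ² = 9.76 × 10^16 × (3.05904 × 10^-12 − 2.78792 × 10^-12) = 26461 m²/s²
vₐ = 162.668 m/s ≈ 162.7 m/s

Final answer: vₚ = 1.673 km/s, vₐ = 162.7 m/s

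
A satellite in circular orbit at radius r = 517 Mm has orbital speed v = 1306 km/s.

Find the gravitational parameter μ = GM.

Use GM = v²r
r = 517 Mm = 5.17 × 10^8 m
v = 1306 km/s = 1.306 × 10^6 m/s
v² = 1.70564 × 10^12 m²/s²
GM = v²r = 1.70564 × 10^12 × 5.17 × 10^8 = 8.81814 × 10^20 m³/s²
GM ≈ 8.818 × 10^20 m³/s²

Final answer: GM = 8.818 × 10^20 m³/s²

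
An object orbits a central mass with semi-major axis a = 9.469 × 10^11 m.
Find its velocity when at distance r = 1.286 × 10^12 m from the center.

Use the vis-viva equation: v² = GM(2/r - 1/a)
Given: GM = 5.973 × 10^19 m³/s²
a = 9.469 × 10^11 m
r = 1.286 × 10^12 m
GM = 5.973 × 10^19 m³/s²
2/r − 1/a = 1.55521 × 10^-12 − 1.05608 × 10^-12 = 4.99132 × 10^-13 m⁻¹
v² = GM (2/r − 1/a) = 2.98132 × 10^7 m²/s²
v = 5460.14 m/s ≈ 5.46 km/s

Final answer: 5.46 km/s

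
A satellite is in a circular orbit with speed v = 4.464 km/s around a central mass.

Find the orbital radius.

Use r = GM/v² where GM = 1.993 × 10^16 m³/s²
v = 4.464 km/s = 4464 m/s
GM = 1.993 × 10^16 m³/s²
v² = 1.99273 × 10^7 m²/s²
r = GM/v² = (1.993 × 10^16) / (1.99273 × 10^7) = 1.00014 × 10^9 m ≈ 1 Gm

Final answer: 1 Gm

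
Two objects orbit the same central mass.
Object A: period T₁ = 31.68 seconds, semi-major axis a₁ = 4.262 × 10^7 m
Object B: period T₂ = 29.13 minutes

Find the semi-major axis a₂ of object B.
T₁ = 31.68 seconds
T₂ = 29.13 minutes = 1747.8 s
a₁ = 4.262 × 10^7 m
Kepler's third law: (T₂/T₁)² = (a₂/a₁)³  ⇒  a₂ = a₁ (T₂/T₁)^(2/3)
T₂/T₁ = 55.1705
(T₂/T₁)^(2/3) = 14.4923
a₂ = 4.262 × 10^7 m × 14.4923 = 6.17662 × 10^8 m ≈ 6.177 × 10^8 m

Final answer: a₂ = 6.177 × 10^8 m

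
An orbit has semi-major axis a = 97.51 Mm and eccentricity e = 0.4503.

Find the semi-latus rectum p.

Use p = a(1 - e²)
a = 97.51 Mm = 9.751 × 10^7 m
e = 0.4503,  e² = 0.20277,  1 − e² = 0.79723
p = a(1 − e²) = 9.751 × 10^7 m × 0.79723 = 7.77379 × 10^7 m ≈ 77.74 Mm

Final answer: p = 77.74 Mm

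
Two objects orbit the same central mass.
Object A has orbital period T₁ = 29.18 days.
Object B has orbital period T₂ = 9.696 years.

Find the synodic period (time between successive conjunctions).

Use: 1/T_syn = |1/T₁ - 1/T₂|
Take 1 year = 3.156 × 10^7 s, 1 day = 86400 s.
T₁ = 29.18 days = 2.52115 × 10^6 s
T₂ = 9.696 years = 3.06006 × 10^8 s
1/T₁ = 3.96644 × 10^-7 s⁻¹
1/T₂ = 3.26791 × 10^-9 s⁻¹
|1/T₁ − 1/T₂| = 3.93376 × 10^-7 s⁻¹
T_syn = 1 / |1/T₁ − 1/T₂| = 2.5421 × 10^6 s ≈ 29.42 days

Final answer: T_syn = 29.42 days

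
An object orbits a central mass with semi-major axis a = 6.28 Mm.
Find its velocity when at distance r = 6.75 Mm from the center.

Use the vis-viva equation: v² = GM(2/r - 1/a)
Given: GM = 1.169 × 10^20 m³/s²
a = 6.28 Mm = 6.28 × 10^6 m
r = 6.75 Mm = 6.75 × 10^6 m
GM = 1.169 × 10^20 m³/s²
2/r − 1/a = 2.96296 × 10^-7 − 1.59236 × 10^-7 = 1.37061 × 10^-7 m⁻¹
v² = GM (2/r − 1/a) = 1.60224 × 10^13 m²/s²
v = 4.0028 × 10^6 m/s ≈ 4003 km/s

Final answer: 4003 km/s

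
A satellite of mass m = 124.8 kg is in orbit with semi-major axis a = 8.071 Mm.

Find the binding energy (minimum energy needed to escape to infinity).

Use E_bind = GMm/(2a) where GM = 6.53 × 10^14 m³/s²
a = 8.071 Mm = 8.071 × 10^6 m
GM = 6.53 × 10^14 m³/s²
m = 124.8 kg
GMm = 6.53 × 10^14 × 124.8 = 8.14944 × 10^16 m³·kg/s²
2a = 1.6142 × 10^7 m
E_bind = GMm/(2a) = 5.04859 × 10^9 J ≈ 5.049 GJ

Final answer: 5.049 GJ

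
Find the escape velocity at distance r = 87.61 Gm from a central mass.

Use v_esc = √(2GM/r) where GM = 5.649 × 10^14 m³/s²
r = 87.61 Gm = 8.761 × 10^10 m
GM = 5.649 × 10^14 m³/s²
2GM/r = 2 × (5.649 × 10^14) / (8.761 × 10^10) = 12895.8 m²/s²
v_esc = √(2GM/r) = 113.56 m/s ≈ 113.6 m/s

Final answer: 113.6 m/s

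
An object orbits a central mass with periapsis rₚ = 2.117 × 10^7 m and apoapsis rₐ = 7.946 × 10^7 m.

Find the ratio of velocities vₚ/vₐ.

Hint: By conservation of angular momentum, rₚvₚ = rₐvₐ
rₚ = 2.117 × 10^7 m
rₐ = 7.946 × 10^7 m
rₚvₚ = rₐvₐ  ⇒  vₚ/vₐ = rₐ/rₚ
vₚ/vₐ = (7.946 × 10^7) / (2.117 × 10^7) = 3.75342

Final answer: vₚ/vₐ = 3.753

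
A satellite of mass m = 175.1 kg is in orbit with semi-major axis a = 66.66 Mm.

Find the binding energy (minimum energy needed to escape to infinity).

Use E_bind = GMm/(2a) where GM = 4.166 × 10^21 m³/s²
a = 66.66 Mm = 6.666 × 10^7 m
GM = 4.166 × 10^21 m³/s²
m = 175.1 kg
GMm = 4.166 × 10^21 × 175.1 = 7.29467 × 10^23 m³·kg/s²
2a = 1.3332 × 10^8 m
E_bind = GMm/(2a) = 5.47155 × 10^15 J ≈ 5.472 PJ

Final answer: 5.472 PJ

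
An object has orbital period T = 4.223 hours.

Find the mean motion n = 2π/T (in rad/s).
T = 4.223 hours = 15202.8 s
n = 2π / 15202.8 s = 0.000413291 rad/s ≈ 0.0004133 rad/s

Final answer: n = 0.0004133 rad/s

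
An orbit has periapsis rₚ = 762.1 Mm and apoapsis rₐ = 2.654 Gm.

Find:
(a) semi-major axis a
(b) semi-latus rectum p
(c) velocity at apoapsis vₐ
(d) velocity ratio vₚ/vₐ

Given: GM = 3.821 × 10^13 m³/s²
rₚ = 762.1 Mm = 7.621 × 10^8 m
rₐ = 2.654 Gm = 2.654 × 10^9 m
GM = 3.821 × 10^13 m³/s²
a = (rₚ + rₐ)/2 = 1.70805 × 10^9 m
e = (rₐ − rₚ)/(rₐ + rₚ) = (1.8919 × 10^9) / (3.4161 × 10^9) = 0.553819
(a) a = 1.70805 × 10^9 m ≈ 1.708 Gm
(b) 1 − e² = 0.693285;  p = a(1 − e²) = 1.70805 × 10^9 × 0.693285 = 1.18417 × 10^9 m ≈ 1.184 Gm
(c) vₐ² = GM (2/rₐ − 1/a) = 3.821 × 10^13 × (7.5358 × 10^-10 − 5.85463 × 10^-10) = 6423.73 m²/s²;  vₐ = 80.1482 m/s ≈ 80.15 m/s
(d) vₚ/vₐ = rₐ/rₚ (angular momentum) = (2.654 × 10^9) / (7.621 × 10^8) = 3.48248 ≈ 3.482

Final answer:
(a) semi-major axis a = 1.708 Gm
(b) semi-latus rectum p = 1.184 Gm
(c) velocity at apoapsis vₐ = 80.15 m/s
(d) velocity ratio vₚ/vₐ = 3.482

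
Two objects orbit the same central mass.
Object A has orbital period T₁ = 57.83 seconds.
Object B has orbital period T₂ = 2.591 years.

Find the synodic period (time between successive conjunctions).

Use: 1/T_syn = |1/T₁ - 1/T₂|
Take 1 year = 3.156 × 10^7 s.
T₁ = 57.83 seconds
T₂ = 2.591 years = 8.1772 × 10^7 s
1/T₁ = 0.0172921 s⁻¹
1/T₂ = 1.22291 × 10^-8 s⁻¹
|1/T₁ − 1/T₂| = 0.0172921 s⁻¹
T_syn = 1 / |1/T₁ − 1/T₂| = 57.83 s ≈ 57.83 seconds

Final answer: T_syn = 57.83 seconds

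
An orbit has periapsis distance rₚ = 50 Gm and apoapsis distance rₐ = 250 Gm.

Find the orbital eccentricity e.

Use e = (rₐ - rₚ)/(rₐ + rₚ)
rₚ = 50 Gm = 5 × 10^10 m
rₐ = 250 Gm = 2.5 × 10^11 m
rₐ − rₚ = 2 × 10^11 m
rₐ + rₚ = 3 × 10^11 m
e = (rₐ − rₚ)/(rₐ + rₚ) = 0.666667

Final answer: e = 0.6667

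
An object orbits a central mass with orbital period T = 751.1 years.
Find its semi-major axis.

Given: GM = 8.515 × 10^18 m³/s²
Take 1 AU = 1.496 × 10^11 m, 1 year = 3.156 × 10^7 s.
T = 751.1 years = 2.37047 × 10^10 s
GM = 8.515 × 10^18 m³/s²
Kepler's third law: a³ = GM T² / (4π²)
T² = 5.61914 × 10^20 s²
a³ = (8.515 × 10^18) × (5.61914 × 10^20) / (4π²) = 1.21198 × 10^38 m³
a = (a³)^(1/3) = 4.94878 × 10^12 m ≈ 33.08 AU

Final answer: 33.08 AU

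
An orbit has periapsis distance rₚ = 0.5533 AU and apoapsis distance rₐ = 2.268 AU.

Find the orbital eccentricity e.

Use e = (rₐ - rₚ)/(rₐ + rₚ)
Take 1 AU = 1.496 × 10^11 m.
rₚ = 0.5533 AU = 8.27737 × 10^10 m
rₐ = 2.268 AU = 3.39293 × 10^11 m
rₐ − rₚ = 2.56519 × 10^11 m
rₐ + rₚ = 4.22066 × 10^11 m
e = (rₐ − rₚ)/(rₐ + rₚ) = 0.607769

Final answer: e = 0.6078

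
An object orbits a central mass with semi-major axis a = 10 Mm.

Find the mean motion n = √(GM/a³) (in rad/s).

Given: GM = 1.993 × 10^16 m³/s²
a = 10 Mm = 1 × 10^7 m
GM = 1.993 × 10^16 m³/s²
a³ = 1 × 10^21 m³
GM/a³ = (1.993 × 10^16) / (1 × 10^21) = 1.993 × 10^-5 s⁻²
n = √(GM/a³) = 0.0044643 rad/s ≈ 0.004464 rad/s

Final answer: n = 0.004464 rad/s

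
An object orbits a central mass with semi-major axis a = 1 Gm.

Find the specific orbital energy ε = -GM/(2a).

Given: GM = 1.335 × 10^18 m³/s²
a = 1 Gm = 1 × 10^9 m
GM = 1.335 × 10^18 m³/s²
2a = 2 × 10^9 m
ε = −GM/(2a) = -6.675 × 10^8 J/kg ≈ -667.5 MJ/kg

Final answer: -667.5 MJ/kg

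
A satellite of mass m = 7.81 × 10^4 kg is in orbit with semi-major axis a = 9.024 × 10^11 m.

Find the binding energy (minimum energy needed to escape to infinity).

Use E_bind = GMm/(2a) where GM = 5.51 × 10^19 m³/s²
a = 9.024 × 10^11 m
GM = 5.51 × 10^19 m³/s²
m = 7.81 × 10^4 kg
GMm = 5.51 × 10^19 × 78100 = 4.30331 × 10^24 m³·kg/s²
2a = 1.8048 × 10^12 m
E_bind = GMm/(2a) = 2.38437 × 10^12 J ≈ 2.384 TJ

Final answer: 2.384 TJ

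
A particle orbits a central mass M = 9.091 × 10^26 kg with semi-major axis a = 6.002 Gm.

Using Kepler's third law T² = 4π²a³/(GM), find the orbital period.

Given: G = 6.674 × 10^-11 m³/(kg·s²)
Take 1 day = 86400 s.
M = 9.091 × 10^26 kg
GM = G × M = 6.674 × 10^-11 × 9.091 × 10^26 = 6.06733 × 10^16 m³/s²
a = 6.002 Gm = 6.002 × 10^9 m
a³ = 2.16216 × 10^29 m³
T = 2π √(a³/GM) = 2π √((2.16216 × 10^29) / (6.06733 × 10^16)) = 2π × 1.88775 × 10^6 s
T = 1.18611 × 10^7 s ≈ 137.3 days

Final answer: 137.3 days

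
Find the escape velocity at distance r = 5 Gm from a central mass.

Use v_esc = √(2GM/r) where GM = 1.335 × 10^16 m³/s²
r = 5 Gm = 5 × 10^9 m
GM = 1.335 × 10^16 m³/s²
2GM/r = 2 × (1.335 × 10^16) / (5 × 10^9) = 5.34 × 10^6 m²/s²
v_esc = √(2GM/r) = 2310.84 m/s ≈ 2.311 km/s

Final answer: 2.311 km/s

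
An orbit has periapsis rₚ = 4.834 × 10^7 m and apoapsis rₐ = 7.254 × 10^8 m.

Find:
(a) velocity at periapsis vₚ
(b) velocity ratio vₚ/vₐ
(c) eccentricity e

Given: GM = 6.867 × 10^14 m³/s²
rₚ = 4.834 × 10^7 m
rₐ = 7.254 × 10^8 m
GM = 6.867 × 10^14 m³/s²
a = (rₚ + rₐ)/2 = 3.8687 × 10^8 m
e = (rₐ − rₚ)/(rₐ + rₚ) = (6.7706 × 10^8) / (7.7374 × 10^8) = 0.875048
(a) vₚ² = GM (2/rₚ − 1/a) = 6.867 × 10^14 × (4.13736 × 10^-8 − 2.58485 × 10^-9) = 2.66362 × 10^7 m²/s²;  vₚ = 5161.03 m/s ≈ 5.161 km/s
(b) vₚ/vₐ = rₐ/rₚ (angular momentum) = (7.254 × 10^8) / (4.834 × 10^7) = 15.0062 ≈ 15.01
(c) e = 0.875048 ≈ 0.875

Final answer:
(a) velocity at periapsis vₚ = 5.161 km/s
(b) velocity ratio vₚ/vₐ = 15.01
(c) eccentricity e = 0.875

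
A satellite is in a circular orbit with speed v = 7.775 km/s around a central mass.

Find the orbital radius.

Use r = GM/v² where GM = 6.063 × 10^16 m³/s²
v = 7.775 km/s = 7775 m/s
GM = 6.063 × 10^16 m³/s²
v² = 6.04506 × 10^7 m²/s²
r = GM/v² = (6.063 × 10^16) / (6.04506 × 10^7) = 1.00297 × 10^9 m ≈ 1.003 Gm

Final answer: 1.003 Gm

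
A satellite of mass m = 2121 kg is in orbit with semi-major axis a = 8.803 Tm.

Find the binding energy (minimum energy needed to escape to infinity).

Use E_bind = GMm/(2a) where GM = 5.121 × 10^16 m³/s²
a = 8.803 Tm = 8.803 × 10^12 m
GM = 5.121 × 10^16 m³/s²
m = 2121 kg
GMm = 5.121 × 10^16 × 2121 = 1.08616 × 10^20 m³·kg/s²
2a = 1.7606 × 10^13 m
E_bind = GMm/(2a) = 6.16928 × 10^6 J ≈ 6.169 MJ

Final answer: 6.169 MJ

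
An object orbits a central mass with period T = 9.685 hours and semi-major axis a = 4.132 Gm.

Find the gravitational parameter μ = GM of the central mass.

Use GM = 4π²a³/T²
T = 9.685 hours = 34866 s
a = 4.132 Gm = 4.132 × 10^9 m
a³ = 7.05474 × 10^28 m³
T² = 1.21564 × 10^9 s²
GM = 4π² × (7.05474 × 10^28) / (1.21564 × 10^9) = 2.29106 × 10^21 m³/s²
GM ≈ 2.291 × 10^21 m³/s²

Final answer: GM = 2.291 × 10^21 m³/s²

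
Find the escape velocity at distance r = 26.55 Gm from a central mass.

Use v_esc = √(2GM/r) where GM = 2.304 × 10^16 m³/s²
r = 26.55 Gm = 2.655 × 10^10 m
GM = 2.304 × 10^16 m³/s²
2GM/r = 2 × (2.304 × 10^16) / (2.655 × 10^10) = 1.73559 × 10^6 m²/s²
v_esc = √(2GM/r) = 1317.42 m/s ≈ 1.317 km/s

Final answer: 1.317 km/s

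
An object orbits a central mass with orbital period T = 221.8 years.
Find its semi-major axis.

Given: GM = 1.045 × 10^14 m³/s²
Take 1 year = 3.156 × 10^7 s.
T = 221.8 years = 7.00001 × 10^9 s
GM = 1.045 × 10^14 m³/s²
Kepler's third law: a³ = GM T² / (4π²)
T² = 4.90001 × 10^19 s²
a³ = (1.045 × 10^14) × (4.90001 × 10^19) / (4π²) = 1.29704 × 10^32 m³
a = (a³)^(1/3) = 5.06195 × 10^10 m ≈ 50.62 Gm

Final answer: 50.62 Gm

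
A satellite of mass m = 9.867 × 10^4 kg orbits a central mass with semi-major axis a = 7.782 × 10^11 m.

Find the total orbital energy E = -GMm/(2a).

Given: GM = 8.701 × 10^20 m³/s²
a = 7.782 × 10^11 m
GM = 8.701 × 10^20 m³/s²
2a = 1.5564 × 10^12 m
GMm = 8.701 × 10^20 × 98670 = 8.58528 × 10^25 m³·kg/s²
E = −GMm/(2a) = -5.51611 × 10^13 J ≈ -55.16 TJ

Final answer: -55.16 TJ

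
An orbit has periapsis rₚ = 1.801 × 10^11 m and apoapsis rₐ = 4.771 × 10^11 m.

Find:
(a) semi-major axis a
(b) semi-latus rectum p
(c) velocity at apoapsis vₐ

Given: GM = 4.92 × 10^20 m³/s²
rₚ = 1.801 × 10^11 m
rₐ = 4.771 × 10^11 m
GM = 4.92 × 10^20 m³/s²
a = (rₚ + rₐ)/2 = 3.286 × 10^11 m
e = (rₐ − rₚ)/(rₐ + rₚ) = (2.97 × 10^11) / (6.572 × 10^11) = 0.451917
(a) a = 3.286 × 10^11 m ≈ 3.286 × 10^11 m
(b) 1 − e² = 0.795771;  p = a(1 − e²) = 3.286 × 10^11 × 0.795771 = 2.6149 × 10^11 m ≈ 2.615 × 10^11 m
(c) vₐ² = GM (2/rₐ − 1/a) = 4.92 × 10^20 × (4.19199 × 10^-12 − 3.04321 × 10^-12) = 5.652 × 10^8 m²/s²;  vₐ = 23773.9 m/s ≈ 23.77 km/s

Final answer:
(a) semi-major axis a = 3.286 × 10^11 m
(b) semi-latus rectum p = 2.615 × 10^11 m
(c) velocity at apoapsis vₐ = 23.77 km/s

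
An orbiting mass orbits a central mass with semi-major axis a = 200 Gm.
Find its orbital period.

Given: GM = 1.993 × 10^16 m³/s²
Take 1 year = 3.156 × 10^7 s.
a = 200 Gm = 2 × 10^11 m
GM = 1.993 × 10^16 m³/s²
a³ = 8 × 10^33 m³
T = 2π √(a³/GM) = 2π √((8 × 10^33) / (1.993 × 10^16)) = 2π × 6.33565 × 10^8 s
T = 3.98081 × 10^9 s ≈ 126.1 years

Final answer: 126.1 years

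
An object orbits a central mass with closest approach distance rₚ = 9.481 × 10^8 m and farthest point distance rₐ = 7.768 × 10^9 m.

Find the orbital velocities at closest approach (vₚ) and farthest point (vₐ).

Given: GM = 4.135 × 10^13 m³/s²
rₚ = 9.481 × 10^8 m
rₐ = 7.768 × 10^9 m
GM = 4.135 × 10^13 m³/s²
a = (rₚ + rₐ)/2 = 4.35805 × 10^9 m
Vis-viva: v² = GM (2/r − 1/a)
vₚ² = 4.135 × 10^13 × (2.10948 × 10^-9 − 2.2946 × 10^-10) = 77738.9 m²/s²
vₚ = 278.817 m/s ≈ 278.8 m/s
vₐ² = 4.135 × 10^13 × (2.57467 × 10^-10 − 2.2946 × 10^-10) = 1158.05 m²/s²
vₐ = 34.0302 m/s ≈ 34.03 m/s

Final answer: vₚ = 278.8 m/s, vₐ = 34.03 m/s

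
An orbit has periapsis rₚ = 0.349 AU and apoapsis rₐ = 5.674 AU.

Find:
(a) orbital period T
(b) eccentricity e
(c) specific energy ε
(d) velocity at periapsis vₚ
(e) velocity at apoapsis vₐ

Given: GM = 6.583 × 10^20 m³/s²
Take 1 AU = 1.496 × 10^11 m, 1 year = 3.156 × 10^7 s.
rₚ = 0.349 AU = 5.22104 × 10^10 m
rₐ = 5.674 AU = 8.4883 × 10^11 m
GM = 6.583 × 10^20 m³/s²
a = (rₚ + rₐ)/2 = 4.5052 × 10^11 m
e = (rₐ − rₚ)/(rₐ + rₚ) = (7.9662 × 10^11) / (9.01041 × 10^11) = 0.884111
(a) a³ = 9.14415 × 10^34 m³;  T = 2π √(a³/GM) = 2π × 1.17858 × 10^7 s = 7.40525 × 10^7 s ≈ 2.346 years
(b) e = 0.884111 ≈ 0.8841
(c) 2a = 9.01041 × 10^11 m;  ε = −GM/(2a) = -7.306 × 10^8 J/kg ≈ -730.6 MJ/kg
(d) vₚ² = GM (2/rₚ − 1/a) = 6.583 × 10^20 × (3.83065 × 10^-11 − 2.21966 × 10^-12) = 2.3756 × 10^10 m²/s²;  vₚ = 154130 m/s ≈ 32.52 AU/year
(e) vₐ² = GM (2/rₐ − 1/a) = 6.583 × 10^20 × (2.35618 × 10^-12 − 2.21966 × 10^-12) = 8.98764 × 10^7 m²/s²;  vₐ = 9480.31 m/s ≈ 2 AU/year

Final answer:
(a) orbital period T = 2.346 years
(b) eccentricity e = 0.8841
(c) specific energy ε = -730.6 MJ/kg
(d) velocity at periapsis vₚ = 32.52 AU/year
(e) velocity at apoapsis vₐ = 2 AU/year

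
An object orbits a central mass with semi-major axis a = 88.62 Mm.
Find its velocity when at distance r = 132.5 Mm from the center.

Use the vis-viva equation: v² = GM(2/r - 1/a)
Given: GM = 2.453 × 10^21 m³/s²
a = 88.62 Mm = 8.862 × 10^7 m
r = 132.5 Mm = 1.325 × 10^8 m
GM = 2.453 × 10^21 m³/s²
2/r − 1/a = 1.50943 × 10^-8 − 1.12841 × 10^-8 = 3.81021 × 10^-9 m⁻¹
v² = GM (2/r − 1/a) = 9.34643 × 10^12 m²/s²
v = 3.05719 × 10^6 m/s ≈ 3057 km/s

Final answer: 3057 km/s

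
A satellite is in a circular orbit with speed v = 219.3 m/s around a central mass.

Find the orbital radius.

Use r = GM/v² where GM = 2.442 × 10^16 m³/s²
v = 219.3 m/s
GM = 2.442 × 10^16 m³/s²
v² = 48092.5 m²/s²
r = GM/v² = (2.442 × 10^16) / 48092.5 = 5.07772 × 10^11 m ≈ 507.8 Gm

Final answer: 507.8 Gm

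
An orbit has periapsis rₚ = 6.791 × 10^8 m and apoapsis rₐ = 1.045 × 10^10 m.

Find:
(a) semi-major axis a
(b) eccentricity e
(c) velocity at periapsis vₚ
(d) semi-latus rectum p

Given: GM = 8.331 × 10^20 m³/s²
rₚ = 6.791 × 10^8 m
rₐ = 1.045 × 10^10 m
GM = 8.331 × 10^20 m³/s²
a = (rₚ + rₐ)/2 = 5.56455 × 10^9 m
e = (rₐ − rₚ)/(rₐ + rₚ) = (9.7709 × 10^9) / (1.11291 × 10^10) = 0.87796
(a) a = 5.56455 × 10^9 m ≈ 5.565 × 10^9 m
(b) e = 0.87796 ≈ 0.878
(c) vₚ² = GM (2/rₚ − 1/a) = 8.331 × 10^20 × (2.94507 × 10^-9 − 1.79709 × 10^-10) = 2.30383 × 10^12 m²/s²;  vₚ = 1.51784 × 10^6 m/s ≈ 1518 km/s
(d) 1 − e² = 0.229187;  p = a(1 − e²) = 5.56455 × 10^9 × 0.229187 = 1.27532 × 10^9 m ≈ 1.275 × 10^9 m

Final answer:
(a) semi-major axis a = 5.565 × 10^9 m
(b) eccentricity e = 0.878
(c) velocity at periapsis vₚ = 1518 km/s
(d) semi-latus rectum p = 1.275 × 10^9 m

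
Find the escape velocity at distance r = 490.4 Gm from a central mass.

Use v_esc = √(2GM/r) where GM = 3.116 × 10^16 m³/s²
r = 490.4 Gm = 4.904 × 10^11 m
GM = 3.116 × 10^16 m³/s²
2GM/r = 2 × (3.116 × 10^16) / (4.904 × 10^11) = 127080 m²/s²
v_esc = √(2GM/r) = 356.483 m/s ≈ 356.5 m/s

Final answer: 356.5 m/s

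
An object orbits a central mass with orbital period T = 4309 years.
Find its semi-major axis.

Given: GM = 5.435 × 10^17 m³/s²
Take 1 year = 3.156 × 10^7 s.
T = 4309 years = 1.35992 × 10^11 s
GM = 5.435 × 10^17 m³/s²
Kepler's third law: a³ = GM T² / (4π²)
T² = 1.84938 × 10^22 s²
a³ = (5.435 × 10^17) × (1.84938 × 10^22) / (4π²) = 2.54605 × 10^38 m³
a = (a³)^(1/3) = 6.33805 × 10^12 m ≈ 6.338 Tm

Final answer: 6.338 Tm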